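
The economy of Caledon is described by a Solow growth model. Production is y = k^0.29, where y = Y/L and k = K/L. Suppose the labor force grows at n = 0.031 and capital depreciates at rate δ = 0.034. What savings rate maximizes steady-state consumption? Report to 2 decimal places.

s_gold = 0.29

Break-even investment rate: n + δ = 0.031 + 0.034 = 0.065.
At the golden rule MPK = n+δ, and in any Cobb-Douglas steady state s = (n+δ)·k/y = MPK·k/y = capital's share 0.29.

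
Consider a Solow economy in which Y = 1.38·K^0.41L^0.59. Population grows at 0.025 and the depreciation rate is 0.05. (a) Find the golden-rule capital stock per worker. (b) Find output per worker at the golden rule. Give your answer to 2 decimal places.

The effective depreciation rate is n + δ = 0.025 + 0.05 = 0.075.
At the golden rule the marginal product of capital equals n+δ: 0.41·1.38·k^(0.41−1) = 0.075. Solving, k_gold = (0.41·1.38/0.075)^(1/0.59) ≈ 30.7228.
y_gold = 1.38·30.7228^0.41 ≈ 5.6200.

(a) k_gold ≈ 30.72; (b) y_gold ≈ 5.62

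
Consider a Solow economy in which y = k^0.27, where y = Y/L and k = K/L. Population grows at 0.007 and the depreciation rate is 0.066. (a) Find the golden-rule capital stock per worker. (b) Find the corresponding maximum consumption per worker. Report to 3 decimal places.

(a) k_gold ≈ 6.000; (b) c_gold ≈ 1.184

Break-even investment rate: n + δ = 0.007 + 0.066 = 0.073.
Maximizing c = f(k) − (n+δ)·k gives f'(k) = n+δ, i.e. 0.27·k^(0.27−1) = 0.073, so k_gold = (0.27/0.073)^(1/0.73) ≈ 5.9998.
y_gold = 5.9998^0.27 ≈ 1.6222; c_gold = y_gold − 0.073·k_gold ≈ 1.1842.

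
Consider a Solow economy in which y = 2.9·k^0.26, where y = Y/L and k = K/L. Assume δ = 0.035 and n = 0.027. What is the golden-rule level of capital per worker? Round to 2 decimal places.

n + δ = 0.027 + 0.035 = 0.062.
Maximizing c = f(k) − (n+δ)·k gives f'(k) = n+δ, i.e. 0.26·2.9·k^(0.26−1) = 0.062, so k_gold = (0.26·2.9/0.062)^(1/0.74) ≈ 29.2542.

k_gold ≈ 29.25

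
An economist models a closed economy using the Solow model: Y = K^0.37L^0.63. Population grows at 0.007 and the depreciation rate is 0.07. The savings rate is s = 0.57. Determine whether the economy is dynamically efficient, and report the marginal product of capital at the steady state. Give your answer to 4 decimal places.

The effective depreciation rate is n + δ = 0.007 + 0.07 = 0.077.
Steady-state k*: s·k^0.37 = 0.077·k gives k* = (0.57/0.077)^(1/0.63) ≈ 23.9869.
MPK = 0.37·23.9869^(-0.63) ≈ 0.0500.
MPK < n+δ = 0.077, so the economy is dynamically inefficient (over-saving).

dynamically inefficient; MPK ≈ 0.0500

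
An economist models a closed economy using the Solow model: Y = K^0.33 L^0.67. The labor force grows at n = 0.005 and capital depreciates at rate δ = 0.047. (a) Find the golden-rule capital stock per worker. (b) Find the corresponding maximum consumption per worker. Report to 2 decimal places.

(a) k_gold ≈ 15.77; (b) c_gold ≈ 1.66

Break-even investment rate: n + δ = 0.005 + 0.047 = 0.052.
Setting f'(k) = n+δ gives 0.33·k^(0.33−1) = 0.052, hence k_gold = (0.33/0.052)^(1/0.67) ≈ 15.7680.
y_gold = 15.7680^0.33 ≈ 2.4847; c_gold = y_gold − 0.052·k_gold ≈ 1.6647.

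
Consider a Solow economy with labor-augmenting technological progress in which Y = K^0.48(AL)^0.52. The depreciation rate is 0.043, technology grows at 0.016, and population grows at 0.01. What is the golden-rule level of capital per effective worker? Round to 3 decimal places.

k_gold ≈ 41.685

Capital per effective worker breaks even when investment replaces (n + g + δ)·k; here n + g + δ = 0.069.
Golden rule sets MPK = n+g+δ: 0.48·k^(0.48−1) = 0.069, so k_gold = (0.48/0.069)^(1/0.52) ≈ 41.6855.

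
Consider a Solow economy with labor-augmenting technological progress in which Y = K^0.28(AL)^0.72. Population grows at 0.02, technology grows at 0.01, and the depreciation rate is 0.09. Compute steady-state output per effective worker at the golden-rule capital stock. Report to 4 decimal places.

n + g + δ = 0.02 + 0.01 + 0.09 = 0.12.
Maximizing c = f(k) − (n+g+δ)·k gives f'(k) = n+g+δ, i.e. 0.28·k^(0.28−1) = 0.12, so k_gold = (0.28/0.12)^(1/0.72) ≈ 3.2440.
Output: y_gold = k_gold^0.28 = 3.2440^0.28 ≈ 1.3903.

y_gold ≈ 1.3903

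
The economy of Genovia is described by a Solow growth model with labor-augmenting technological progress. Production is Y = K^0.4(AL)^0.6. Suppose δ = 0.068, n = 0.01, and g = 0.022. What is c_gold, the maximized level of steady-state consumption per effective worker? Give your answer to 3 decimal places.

c_gold ≈ 1.512

n + g + δ = 0.01 + 0.022 + 0.068 = 0.1.
At the golden rule the marginal product of capital equals n+g+δ: 0.4·k^(0.4−1) = 0.1. Solving, k_gold = (0.4/0.1)^(1/0.6) ≈ 10.0794.
y_gold = 10.0794^0.4 ≈ 2.5198.
c_gold = y_gold − (n+g+δ)·k_gold = 2.5198 − 0.1·10.0794 ≈ 1.5119.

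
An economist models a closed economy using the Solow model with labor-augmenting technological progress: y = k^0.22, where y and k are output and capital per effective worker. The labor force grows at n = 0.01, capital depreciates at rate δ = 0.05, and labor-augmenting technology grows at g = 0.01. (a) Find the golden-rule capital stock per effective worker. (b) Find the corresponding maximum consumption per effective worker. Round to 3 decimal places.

(a) k_gold ≈ 4.341; (b) c_gold ≈ 1.077

Break-even investment rate: n + g + δ = 0.01 + 0.01 + 0.05 = 0.07.
Golden rule sets MPK = n+g+δ: 0.22·k^(0.22−1) = 0.07, so k_gold = (0.22/0.07)^(1/0.78) ≈ 4.3411.
y_gold = 4.3411^0.22 ≈ 1.3812; c_gold = y_gold − 0.07·k_gold ≈ 1.0774.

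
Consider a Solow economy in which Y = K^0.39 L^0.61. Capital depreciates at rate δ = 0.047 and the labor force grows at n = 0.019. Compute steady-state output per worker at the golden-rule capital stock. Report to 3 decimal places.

y_gold ≈ 3.114

Break-even investment rate: n + δ = 0.019 + 0.047 = 0.066.
Setting f'(k) = n+δ gives 0.39·k^(0.39−1) = 0.066, hence k_gold = (0.39/0.066)^(1/0.61) ≈ 18.3987.
Output: y_gold = k_gold^0.39 = 18.3987^0.39 ≈ 3.1136.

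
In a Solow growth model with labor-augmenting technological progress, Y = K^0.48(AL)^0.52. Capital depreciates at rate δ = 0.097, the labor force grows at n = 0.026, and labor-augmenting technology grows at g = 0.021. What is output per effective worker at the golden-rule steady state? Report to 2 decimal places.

n + g + δ = 0.026 + 0.021 + 0.097 = 0.144.
Maximizing c = f(k) − (n+g+δ)·k gives f'(k) = n+g+δ, i.e. 0.48·k^(0.48−1) = 0.144, so k_gold = (0.48/0.144)^(1/0.52) ≈ 10.1283.
Output: y_gold = k_gold^0.48 = 10.1283^0.48 ≈ 3.0385.

y_gold ≈ 3.04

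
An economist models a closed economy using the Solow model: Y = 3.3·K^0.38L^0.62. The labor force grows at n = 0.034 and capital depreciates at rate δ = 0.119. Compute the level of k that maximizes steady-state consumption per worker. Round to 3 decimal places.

k_gold ≈ 29.755

Capital per worker breaks even when investment replaces (n + δ)·k; here n + δ = 0.153.
Golden rule sets MPK = n+δ: 0.38·3.3·k^(0.38−1) = 0.153, so k_gold = (0.38·3.3/0.153)^(1/0.62) ≈ 29.7549.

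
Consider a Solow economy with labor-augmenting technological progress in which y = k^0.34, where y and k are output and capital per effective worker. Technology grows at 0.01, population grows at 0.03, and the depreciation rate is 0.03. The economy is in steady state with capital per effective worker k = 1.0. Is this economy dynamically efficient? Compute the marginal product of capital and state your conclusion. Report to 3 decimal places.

dynamically efficient; MPK ≈ 0.340

Capital per effective worker breaks even when investment replaces (n + g + δ)·k; here n + g + δ = 0.07.
MPK = 0.34·k^(0.34−1) = 0.34·1.0^(-0.66) ≈ 0.3400.
MPK > 0.07, so the economy is dynamically efficient (under-saving).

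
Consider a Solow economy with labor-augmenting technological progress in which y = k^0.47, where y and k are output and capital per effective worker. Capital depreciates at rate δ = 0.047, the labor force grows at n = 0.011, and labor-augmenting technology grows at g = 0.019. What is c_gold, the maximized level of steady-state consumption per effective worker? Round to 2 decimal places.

The effective depreciation rate is n + g + δ = 0.011 + 0.019 + 0.047 = 0.077.
Maximizing c = f(k) − (n+g+δ)·k gives f'(k) = n+g+δ, i.e. 0.47·k^(0.47−1) = 0.077, so k_gold = (0.47/0.077)^(1/0.53) ≈ 30.3583.
y_gold = 30.3583^0.47 ≈ 4.9736.
c_gold = y_gold − (n+g+δ)·k_gold = 4.9736 − 0.077·30.3583 ≈ 2.6360.

c_gold ≈ 2.64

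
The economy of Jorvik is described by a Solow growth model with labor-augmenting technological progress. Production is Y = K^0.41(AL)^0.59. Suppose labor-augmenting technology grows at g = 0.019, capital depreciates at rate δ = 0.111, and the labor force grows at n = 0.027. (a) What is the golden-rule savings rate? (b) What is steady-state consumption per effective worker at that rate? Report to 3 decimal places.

(a) s_gold = 0.410; (b) c_gold ≈ 1.150

Capital per effective worker breaks even when investment replaces (n + g + δ)·k; here n + g + δ = 0.157.
For Cobb-Douglas, s_gold equals capital's share: s_gold = 0.41.
At the golden rule the marginal product of capital equals n+g+δ: 0.41·k^(0.41−1) = 0.157. Solving, k_gold = (0.41/0.157)^(1/0.59) ≈ 5.0884.
y_gold = 5.0884^0.41 ≈ 1.9485; c_gold = (1−0.41)·y_gold ≈ 1.1496.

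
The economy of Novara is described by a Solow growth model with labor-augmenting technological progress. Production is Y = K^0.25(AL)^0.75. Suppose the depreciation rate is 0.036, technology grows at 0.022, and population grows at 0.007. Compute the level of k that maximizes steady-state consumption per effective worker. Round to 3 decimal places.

k_gold ≈ 6.026

Break-even investment rate: n + g + δ = 0.007 + 0.022 + 0.036 = 0.065.
Maximizing c = f(k) − (n+g+δ)·k gives f'(k) = n+g+δ, i.e. 0.25·k^(0.25−1) = 0.065, so k_gold = (0.25/0.065)^(1/0.75) ≈ 6.0261.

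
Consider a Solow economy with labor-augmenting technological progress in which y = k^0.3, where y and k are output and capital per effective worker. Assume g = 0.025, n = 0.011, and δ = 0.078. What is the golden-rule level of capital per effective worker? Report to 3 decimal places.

Capital per effective worker breaks even when investment replaces (n + g + δ)·k; here n + g + δ = 0.114.
At the golden rule the marginal product of capital equals n+g+δ: 0.3·k^(0.3−1) = 0.114. Solving, k_gold = (0.3/0.114)^(1/0.7) ≈ 3.9839.

k_gold ≈ 3.984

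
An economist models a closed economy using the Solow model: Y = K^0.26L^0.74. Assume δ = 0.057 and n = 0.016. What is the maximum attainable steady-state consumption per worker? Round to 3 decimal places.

c_gold ≈ 1.156

The effective depreciation rate is n + δ = 0.016 + 0.057 = 0.073.
Setting f'(k) = n+δ gives 0.26·k^(0.26−1) = 0.073, hence k_gold = (0.26/0.073)^(1/0.74) ≈ 5.5651.
y_gold = 5.5651^0.26 ≈ 1.5625.
c_gold = y_gold − (n+δ)·k_gold = 1.5625 − 0.073·5.5651 ≈ 1.1563.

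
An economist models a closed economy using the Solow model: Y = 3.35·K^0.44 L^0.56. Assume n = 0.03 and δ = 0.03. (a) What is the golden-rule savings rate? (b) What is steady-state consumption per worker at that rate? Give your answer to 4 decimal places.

(a) s_gold = 0.4400; (b) c_gold ≈ 23.2085

Capital per worker breaks even when investment replaces (n + δ)·k; here n + δ = 0.06.
For Cobb-Douglas, s_gold equals capital's share: s_gold = 0.44.
Setting f'(k) = n+δ gives 0.44·3.35·k^(0.44−1) = 0.06, hence k_gold = (0.44·3.35/0.06)^(1/0.56) ≈ 303.9213.
y_gold = 3.35·303.9213^0.44 ≈ 41.4438; c_gold = (1−0.44)·y_gold ≈ 23.2085.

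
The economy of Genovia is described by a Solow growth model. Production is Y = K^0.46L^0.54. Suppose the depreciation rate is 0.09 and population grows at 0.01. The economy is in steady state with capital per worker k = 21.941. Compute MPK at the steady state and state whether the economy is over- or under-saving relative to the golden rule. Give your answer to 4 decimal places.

Break-even investment rate: n + δ = 0.01 + 0.09 = 0.1.
MPK = 0.46·k^(0.46−1) = 0.46·21.941^(-0.54) ≈ 0.0868.
MPK < 0.1, so the economy is dynamically inefficient (over-saving).

over-saving; MPK ≈ 0.0868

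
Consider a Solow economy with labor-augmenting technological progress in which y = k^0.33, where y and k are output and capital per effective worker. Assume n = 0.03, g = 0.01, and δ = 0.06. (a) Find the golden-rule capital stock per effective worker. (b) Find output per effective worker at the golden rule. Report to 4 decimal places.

(a) k_gold ≈ 5.9416; (b) y_gold ≈ 1.8005

The effective depreciation rate is n + g + δ = 0.03 + 0.01 + 0.06 = 0.1.
At the golden rule the marginal product of capital equals n+g+δ: 0.33·k^(0.33−1) = 0.1. Solving, k_gold = (0.33/0.1)^(1/0.67) ≈ 5.9416.
y_gold = 5.9416^0.33 ≈ 1.8005.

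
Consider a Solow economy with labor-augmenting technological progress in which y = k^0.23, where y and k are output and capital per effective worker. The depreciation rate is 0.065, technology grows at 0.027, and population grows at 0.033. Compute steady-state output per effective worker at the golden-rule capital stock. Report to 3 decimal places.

y_gold ≈ 1.200

Break-even investment rate: n + g + δ = 0.033 + 0.027 + 0.065 = 0.125.
Golden rule sets MPK = n+g+δ: 0.23·k^(0.23−1) = 0.125, so k_gold = (0.23/0.125)^(1/0.77) ≈ 2.2076.
Output: y_gold = k_gold^0.23 = 2.2076^0.23 ≈ 1.1998.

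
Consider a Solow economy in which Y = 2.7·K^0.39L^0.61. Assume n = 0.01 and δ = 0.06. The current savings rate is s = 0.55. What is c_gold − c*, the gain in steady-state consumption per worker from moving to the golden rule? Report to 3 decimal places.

Capital per worker breaks even when investment replaces (n + δ)·k; here n + δ = 0.07.
Current steady state (s = 0.55): k* = (0.55·2.7/0.07)^(1/0.61) ≈ 149.5549, y* = 2.7·149.5549^0.39 ≈ 19.0343, c* = (1−0.55)·19.0343 ≈ 8.5654.
Golden rule sets MPK = n+δ: 0.39·2.7·k^(0.39−1) = 0.07, so k_gold = (0.39·2.7/0.07)^(1/0.61) ≈ 85.1235.
y_gold = 2.7·85.1235^0.39 ≈ 15.2786, c_gold = y_gold − 0.07·k_gold ≈ 9.3199.
Gain: Δc = 9.3199 − 8.5654 ≈ 0.7545.

Δc ≈ 0.755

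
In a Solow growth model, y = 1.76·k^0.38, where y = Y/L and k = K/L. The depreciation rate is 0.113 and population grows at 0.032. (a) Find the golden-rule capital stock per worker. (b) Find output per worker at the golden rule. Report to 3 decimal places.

(a) k_gold ≈ 11.772; (b) y_gold ≈ 4.492

Break-even investment rate: n + δ = 0.032 + 0.113 = 0.145.
Setting f'(k) = n+δ gives 0.38·1.76·k^(0.38−1) = 0.145, hence k_gold = (0.38·1.76/0.145)^(1/0.62) ≈ 11.7720.
y_gold = 1.76·11.7720^0.38 ≈ 4.4920.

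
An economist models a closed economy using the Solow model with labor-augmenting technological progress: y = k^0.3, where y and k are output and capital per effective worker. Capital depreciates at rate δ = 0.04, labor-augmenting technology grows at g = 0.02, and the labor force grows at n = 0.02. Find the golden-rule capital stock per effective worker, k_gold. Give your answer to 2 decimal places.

k_gold ≈ 6.61

Capital per effective worker breaks even when investment replaces (n + g + δ)·k; here n + g + δ = 0.08.
At the golden rule the marginal product of capital equals n+g+δ: 0.3·k^(0.3−1) = 0.08. Solving, k_gold = (0.3/0.08)^(1/0.7) ≈ 6.6076.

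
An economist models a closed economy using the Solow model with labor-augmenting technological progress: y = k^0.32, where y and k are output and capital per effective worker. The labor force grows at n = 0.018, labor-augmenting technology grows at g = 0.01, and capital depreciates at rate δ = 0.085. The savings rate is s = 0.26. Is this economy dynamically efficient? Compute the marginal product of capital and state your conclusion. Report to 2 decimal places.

dynamically efficient; MPK ≈ 0.14

Capital per effective worker breaks even when investment replaces (n + g + δ)·k; here n + g + δ = 0.113.
Steady-state k*: s·k^0.32 = 0.113·k gives k* = (0.26/0.113)^(1/0.68) ≈ 3.4056.
MPK = 0.32·3.4056^(-0.68) ≈ 0.1391.
MPK > n+g+δ = 0.113, so the economy is dynamically efficient (under-saving).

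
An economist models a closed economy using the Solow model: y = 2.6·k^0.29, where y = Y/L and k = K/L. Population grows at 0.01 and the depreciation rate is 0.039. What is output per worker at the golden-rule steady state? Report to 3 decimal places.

n + δ = 0.01 + 0.039 = 0.049.
At the golden rule the marginal product of capital equals n+δ: 0.29·2.6·k^(0.29−1) = 0.049. Solving, k_gold = (0.29·2.6/0.049)^(1/0.71) ≈ 46.9978.
Output: y_gold = 2.6·k_gold^0.29 = 2.6·46.9978^0.29 ≈ 7.9410.

y_gold ≈ 7.941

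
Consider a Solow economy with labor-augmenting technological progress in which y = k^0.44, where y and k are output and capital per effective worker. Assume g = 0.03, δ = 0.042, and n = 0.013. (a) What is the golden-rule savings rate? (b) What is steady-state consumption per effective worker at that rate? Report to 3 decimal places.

Capital per effective worker breaks even when investment replaces (n + g + δ)·k; here n + g + δ = 0.085.
For Cobb-Douglas, s_gold equals capital's share: s_gold = 0.44.
Setting f'(k) = n+g+δ gives 0.44·k^(0.44−1) = 0.085, hence k_gold = (0.44/0.085)^(1/0.56) ≈ 18.8391.
y_gold = 18.8391^0.44 ≈ 3.6394; c_gold = (1−0.44)·y_gold ≈ 2.0380.

(a) s_gold = 0.440; (b) c_gold ≈ 2.038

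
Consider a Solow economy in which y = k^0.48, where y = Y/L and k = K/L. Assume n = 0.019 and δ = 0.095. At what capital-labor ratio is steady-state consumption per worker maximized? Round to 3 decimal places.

k_gold ≈ 15.873

The effective depreciation rate is n + δ = 0.019 + 0.095 = 0.114.
Maximizing c = f(k) − (n+δ)·k gives f'(k) = n+δ, i.e. 0.48·k^(0.48−1) = 0.114, so k_gold = (0.48/0.114)^(1/0.52) ≈ 15.8726.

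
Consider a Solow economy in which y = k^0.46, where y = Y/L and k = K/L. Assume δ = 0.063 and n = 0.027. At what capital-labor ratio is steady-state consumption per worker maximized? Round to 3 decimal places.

k_gold ≈ 20.515

n + δ = 0.027 + 0.063 = 0.09.
Setting f'(k) = n+δ gives 0.46·k^(0.46−1) = 0.09, hence k_gold = (0.46/0.09)^(1/0.54) ≈ 20.5147.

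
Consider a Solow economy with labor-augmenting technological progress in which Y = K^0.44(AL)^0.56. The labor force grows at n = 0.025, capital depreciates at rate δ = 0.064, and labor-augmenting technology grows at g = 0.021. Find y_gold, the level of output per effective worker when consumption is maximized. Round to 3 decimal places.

y_gold ≈ 2.972

Break-even investment rate: n + g + δ = 0.025 + 0.021 + 0.064 = 0.11.
Setting f'(k) = n+g+δ gives 0.44·k^(0.44−1) = 0.11, hence k_gold = (0.44/0.11)^(1/0.56) ≈ 11.8880.
Output: y_gold = k_gold^0.44 = 11.8880^0.44 ≈ 2.9720.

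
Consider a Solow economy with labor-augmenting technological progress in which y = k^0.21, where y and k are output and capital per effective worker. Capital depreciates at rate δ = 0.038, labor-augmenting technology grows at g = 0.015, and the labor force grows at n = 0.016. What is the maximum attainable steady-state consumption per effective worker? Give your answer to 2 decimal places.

c_gold ≈ 1.06

Break-even investment rate: n + g + δ = 0.016 + 0.015 + 0.038 = 0.069.
At the golden rule the marginal product of capital equals n+g+δ: 0.21·k^(0.21−1) = 0.069. Solving, k_gold = (0.21/0.069)^(1/0.79) ≈ 4.0913.
y_gold = 4.0913^0.21 ≈ 1.3443.
c_gold = y_gold − (n+g+δ)·k_gold = 1.3443 − 0.069·4.0913 ≈ 1.0620.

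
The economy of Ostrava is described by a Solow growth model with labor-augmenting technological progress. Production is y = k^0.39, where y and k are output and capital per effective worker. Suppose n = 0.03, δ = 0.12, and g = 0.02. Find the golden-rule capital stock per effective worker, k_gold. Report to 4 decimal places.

Break-even investment rate: n + g + δ = 0.03 + 0.02 + 0.12 = 0.17.
Maximizing c = f(k) − (n+g+δ)·k gives f'(k) = n+g+δ, i.e. 0.39·k^(0.39−1) = 0.17, so k_gold = (0.39/0.17)^(1/0.61) ≈ 3.9010.

k_gold ≈ 3.9010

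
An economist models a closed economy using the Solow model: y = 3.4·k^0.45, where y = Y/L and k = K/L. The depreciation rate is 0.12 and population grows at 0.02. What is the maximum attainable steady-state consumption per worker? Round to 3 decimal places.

c_gold ≈ 13.230

The effective depreciation rate is n + δ = 0.02 + 0.12 = 0.14.
Setting f'(k) = n+δ gives 0.45·3.4·k^(0.45−1) = 0.14, hence k_gold = (0.45·3.4/0.14)^(1/0.55) ≈ 77.3209.
y_gold = 3.4·77.3209^0.45 ≈ 24.0554.
c_gold = y_gold − (n+δ)·k_gold = 24.0554 − 0.14·77.3209 ≈ 13.2305.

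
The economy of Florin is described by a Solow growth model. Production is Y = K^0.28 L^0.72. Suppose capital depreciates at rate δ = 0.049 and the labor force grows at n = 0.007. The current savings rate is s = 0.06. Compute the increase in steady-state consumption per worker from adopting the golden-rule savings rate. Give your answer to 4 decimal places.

The effective depreciation rate is n + δ = 0.007 + 0.049 = 0.056.
Current steady state (s = 0.06): k* = (0.06/0.056)^(1/0.72) ≈ 1.1006, y* = 1.1006^0.28 ≈ 1.0272, c* = (1−0.06)·1.0272 ≈ 0.9656.
Setting f'(k) = n+δ gives 0.28·k^(0.28−1) = 0.056, hence k_gold = (0.28/0.056)^(1/0.72) ≈ 9.3496.
y_gold = 9.3496^0.28 ≈ 1.8699, c_gold = y_gold − 0.056·k_gold ≈ 1.3463.
Gain: Δc = 1.3463 − 0.9656 ≈ 0.3808.

Δc ≈ 0.3808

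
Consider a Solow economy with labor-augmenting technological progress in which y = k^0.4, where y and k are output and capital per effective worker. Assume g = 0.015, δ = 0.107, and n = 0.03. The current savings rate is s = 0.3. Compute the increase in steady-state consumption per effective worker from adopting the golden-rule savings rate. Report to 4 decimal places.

n + g + δ = 0.03 + 0.015 + 0.107 = 0.152.
Current steady state (s = 0.3): k* = (0.3/0.152)^(1/0.6) ≈ 3.1055, y* = 3.1055^0.4 ≈ 1.5734, c* = (1−0.3)·1.5734 ≈ 1.1014.
At the golden rule the marginal product of capital equals n+g+δ: 0.4·k^(0.4−1) = 0.152. Solving, k_gold = (0.4/0.152)^(1/0.6) ≈ 5.0160.
y_gold = 5.0160^0.4 ≈ 1.9061, c_gold = y_gold − 0.152·k_gold ≈ 1.1437.
Gain: Δc = 1.1437 − 1.1014 ≈ 0.0422.

Δc ≈ 0.0422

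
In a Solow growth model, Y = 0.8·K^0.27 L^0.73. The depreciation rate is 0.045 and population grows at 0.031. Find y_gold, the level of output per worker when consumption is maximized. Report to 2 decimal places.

y_gold ≈ 1.18

Capital per worker breaks even when investment replaces (n + δ)·k; here n + δ = 0.076.
Maximizing c = f(k) − (n+δ)·k gives f'(k) = n+δ, i.e. 0.27·0.8·k^(0.27−1) = 0.076, so k_gold = (0.27·0.8/0.076)^(1/0.73) ≈ 4.1824.
Output: y_gold = 0.8·k_gold^0.27 = 0.8·4.1824^0.27 ≈ 1.1773.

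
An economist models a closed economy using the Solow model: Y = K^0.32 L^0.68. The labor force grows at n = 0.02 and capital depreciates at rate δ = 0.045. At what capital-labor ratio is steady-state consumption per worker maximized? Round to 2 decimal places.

k_gold ≈ 10.42

The effective depreciation rate is n + δ = 0.02 + 0.045 = 0.065.
Golden rule sets MPK = n+δ: 0.32·k^(0.32−1) = 0.065, so k_gold = (0.32/0.065)^(1/0.68) ≈ 10.4231.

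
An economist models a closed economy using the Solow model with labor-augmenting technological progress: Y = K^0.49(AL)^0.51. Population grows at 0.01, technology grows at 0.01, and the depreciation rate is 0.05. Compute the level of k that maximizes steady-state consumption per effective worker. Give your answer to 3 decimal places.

n + g + δ = 0.01 + 0.01 + 0.05 = 0.07.
Maximizing c = f(k) − (n+g+δ)·k gives f'(k) = n+g+δ, i.e. 0.49·k^(0.49−1) = 0.07, so k_gold = (0.49/0.07)^(1/0.51) ≈ 45.3999.

k_gold ≈ 45.400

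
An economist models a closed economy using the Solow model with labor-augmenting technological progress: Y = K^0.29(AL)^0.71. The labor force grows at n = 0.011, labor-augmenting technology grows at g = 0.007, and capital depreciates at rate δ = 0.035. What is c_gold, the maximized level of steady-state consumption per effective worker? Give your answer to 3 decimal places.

Capital per effective worker breaks even when investment replaces (n + g + δ)·k; here n + g + δ = 0.053.
Golden rule sets MPK = n+g+δ: 0.29·k^(0.29−1) = 0.053, so k_gold = (0.29/0.053)^(1/0.71) ≈ 10.9549.
y_gold = 10.9549^0.29 ≈ 2.0021.
c_gold = y_gold − (n+g+δ)·k_gold = 2.0021 − 0.053·10.9549 ≈ 1.4215.

c_gold ≈ 1.421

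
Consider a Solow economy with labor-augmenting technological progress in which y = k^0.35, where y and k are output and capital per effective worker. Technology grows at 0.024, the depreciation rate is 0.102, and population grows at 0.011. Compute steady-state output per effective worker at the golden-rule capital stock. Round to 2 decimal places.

Capital per effective worker breaks even when investment replaces (n + g + δ)·k; here n + g + δ = 0.137.
Golden rule sets MPK = n+g+δ: 0.35·k^(0.35−1) = 0.137, so k_gold = (0.35/0.137)^(1/0.65) ≈ 4.2334.
Output: y_gold = k_gold^0.35 = 4.2334^0.35 ≈ 1.6571.

y_gold ≈ 1.66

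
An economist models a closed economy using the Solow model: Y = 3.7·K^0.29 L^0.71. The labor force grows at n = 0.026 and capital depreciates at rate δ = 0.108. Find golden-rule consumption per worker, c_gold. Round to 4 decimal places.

Break-even investment rate: n + δ = 0.026 + 0.108 = 0.134.
Golden rule sets MPK = n+δ: 0.29·3.7·k^(0.29−1) = 0.134, so k_gold = (0.29·3.7/0.134)^(1/0.71) ≈ 18.7296.
y_gold = 3.7·18.7296^0.29 ≈ 8.6544.
c_gold = y_gold − (n+δ)·k_gold = 8.6544 − 0.134·18.7296 ≈ 6.1446.

c_gold ≈ 6.1446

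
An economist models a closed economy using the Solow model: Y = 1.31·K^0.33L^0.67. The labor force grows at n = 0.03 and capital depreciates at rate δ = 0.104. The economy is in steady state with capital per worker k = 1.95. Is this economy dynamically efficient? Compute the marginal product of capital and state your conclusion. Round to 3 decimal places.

dynamically efficient; MPK ≈ 0.276

Capital per worker breaks even when investment replaces (n + δ)·k; here n + δ = 0.134.
MPK = 0.33·1.31·k^(0.33−1) = 0.33·1.31·1.95^(-0.67) ≈ 0.2764.
MPK > 0.134, so the economy is dynamically efficient (under-saving).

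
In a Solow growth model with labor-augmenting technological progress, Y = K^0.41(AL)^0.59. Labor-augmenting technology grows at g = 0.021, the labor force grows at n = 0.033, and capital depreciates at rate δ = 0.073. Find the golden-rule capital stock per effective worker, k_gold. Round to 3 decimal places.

k_gold ≈ 7.289

The effective depreciation rate is n + g + δ = 0.033 + 0.021 + 0.073 = 0.127.
At the golden rule the marginal product of capital equals n+g+δ: 0.41·k^(0.41−1) = 0.127. Solving, k_gold = (0.41/0.127)^(1/0.59) ≈ 7.2892.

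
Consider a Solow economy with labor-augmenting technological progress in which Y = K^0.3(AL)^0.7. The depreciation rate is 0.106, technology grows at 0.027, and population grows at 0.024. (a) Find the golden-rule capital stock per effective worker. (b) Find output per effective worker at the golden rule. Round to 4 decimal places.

The effective depreciation rate is n + g + δ = 0.024 + 0.027 + 0.106 = 0.157.
Maximizing c = f(k) − (n+g+δ)·k gives f'(k) = n+g+δ, i.e. 0.3·k^(0.3−1) = 0.157, so k_gold = (0.3/0.157)^(1/0.7) ≈ 2.5220.
y_gold = 2.5220^0.3 ≈ 1.3198.

(a) k_gold ≈ 2.5220; (b) y_gold ≈ 1.3198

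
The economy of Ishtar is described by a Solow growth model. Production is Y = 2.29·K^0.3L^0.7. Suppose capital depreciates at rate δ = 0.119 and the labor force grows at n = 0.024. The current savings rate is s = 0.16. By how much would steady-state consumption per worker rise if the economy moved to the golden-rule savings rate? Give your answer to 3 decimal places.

The effective depreciation rate is n + δ = 0.024 + 0.119 = 0.143.
Current steady state (s = 0.16): k* = (0.16·2.29/0.143)^(1/0.7) ≈ 3.8348, y* = 2.29·3.8348^0.3 ≈ 3.4273, c* = (1−0.16)·3.4273 ≈ 2.8790.
Setting f'(k) = n+δ gives 0.3·2.29·k^(0.3−1) = 0.143, hence k_gold = (0.3·2.29/0.143)^(1/0.7) ≈ 9.4133.
y_gold = 2.29·9.4133^0.3 ≈ 4.4870, c_gold = y_gold − 0.143·k_gold ≈ 3.1409.
Gain: Δc = 3.1409 − 2.8790 ≈ 0.2619.

Δc ≈ 0.262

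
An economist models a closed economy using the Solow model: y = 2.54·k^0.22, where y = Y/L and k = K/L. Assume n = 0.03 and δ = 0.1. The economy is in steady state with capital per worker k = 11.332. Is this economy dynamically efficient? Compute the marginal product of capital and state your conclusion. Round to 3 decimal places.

The effective depreciation rate is n + δ = 0.03 + 0.1 = 0.13.
MPK = 0.22·2.54·k^(0.22−1) = 0.22·2.54·11.332^(-0.78) ≈ 0.0841.
MPK < 0.13, so the economy is dynamically inefficient (over-saving).

dynamically inefficient; MPK ≈ 0.084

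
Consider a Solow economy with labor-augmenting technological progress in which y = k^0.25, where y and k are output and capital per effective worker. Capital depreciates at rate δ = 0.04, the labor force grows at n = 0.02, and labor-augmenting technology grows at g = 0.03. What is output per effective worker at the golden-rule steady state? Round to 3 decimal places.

y_gold ≈ 1.406

The effective depreciation rate is n + g + δ = 0.02 + 0.03 + 0.04 = 0.09.
Maximizing c = f(k) − (n+g+δ)·k gives f'(k) = n+g+δ, i.e. 0.25·k^(0.25−1) = 0.09, so k_gold = (0.25/0.09)^(1/0.75) ≈ 3.9048.
Output: y_gold = k_gold^0.25 = 3.9048^0.25 ≈ 1.4057.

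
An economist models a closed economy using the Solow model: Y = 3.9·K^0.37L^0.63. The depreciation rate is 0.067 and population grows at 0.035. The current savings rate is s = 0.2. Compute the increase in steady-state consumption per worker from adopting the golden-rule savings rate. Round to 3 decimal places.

n + δ = 0.035 + 0.067 = 0.102.
Current steady state (s = 0.2): k* = (0.2·3.9/0.102)^(1/0.63) ≈ 25.2564, y* = 3.9·25.2564^0.37 ≈ 12.8808, c* = (1−0.2)·12.8808 ≈ 10.3046.
Setting f'(k) = n+δ gives 0.37·3.9·k^(0.37−1) = 0.102, hence k_gold = (0.37·3.9/0.102)^(1/0.63) ≈ 67.0586.
y_gold = 3.9·67.0586^0.37 ≈ 18.4864, c_gold = y_gold − 0.102·k_gold ≈ 11.6464.
Gain: Δc = 11.6464 − 10.3046 ≈ 1.3418.

Δc ≈ 1.342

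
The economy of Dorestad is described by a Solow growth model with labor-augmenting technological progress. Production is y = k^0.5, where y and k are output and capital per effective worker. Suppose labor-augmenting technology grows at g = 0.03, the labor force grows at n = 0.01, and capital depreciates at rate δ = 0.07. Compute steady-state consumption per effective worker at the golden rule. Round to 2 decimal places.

n + g + δ = 0.01 + 0.03 + 0.07 = 0.11.
Setting f'(k) = n+g+δ gives 0.5·k^(0.5−1) = 0.11, hence k_gold = (0.5/0.11)^(1/0.5) ≈ 20.6612.
y_gold = 20.6612^0.5 ≈ 4.5455.
c_gold = y_gold − (n+g+δ)·k_gold = 4.5455 − 0.11·20.6612 ≈ 2.2727.

c_gold ≈ 2.27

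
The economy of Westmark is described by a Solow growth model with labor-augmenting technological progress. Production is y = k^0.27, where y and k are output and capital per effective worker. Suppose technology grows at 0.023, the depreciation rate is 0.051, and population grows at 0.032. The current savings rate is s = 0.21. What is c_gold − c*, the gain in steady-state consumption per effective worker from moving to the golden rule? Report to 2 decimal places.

Capital per effective worker breaks even when investment replaces (n + g + δ)·k; here n + g + δ = 0.106.
Current steady state (s = 0.21): k* = (0.21/0.106)^(1/0.73) ≈ 2.5511, y* = 2.5511^0.27 ≈ 1.2877, c* = (1−0.21)·1.2877 ≈ 1.0173.
Maximizing c = f(k) − (n+g+δ)·k gives f'(k) = n+g+δ, i.e. 0.27·k^(0.27−1) = 0.106, so k_gold = (0.27/0.106)^(1/0.73) ≈ 3.5995.
y_gold = 3.5995^0.27 ≈ 1.4131, c_gold = y_gold − 0.106·k_gold ≈ 1.0316.
Gain: Δc = 1.0316 − 1.0173 ≈ 0.0143.

Δc ≈ 0.01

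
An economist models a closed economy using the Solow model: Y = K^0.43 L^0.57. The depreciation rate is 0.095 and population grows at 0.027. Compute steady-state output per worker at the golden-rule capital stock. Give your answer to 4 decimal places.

y_gold ≈ 2.5866

Capital per worker breaks even when investment replaces (n + δ)·k; here n + δ = 0.122.
Maximizing c = f(k) − (n+δ)·k gives f'(k) = n+δ, i.e. 0.43·k^(0.43−1) = 0.122, so k_gold = (0.43/0.122)^(1/0.57) ≈ 9.1167.
Output: y_gold = k_gold^0.43 = 9.1167^0.43 ≈ 2.5866.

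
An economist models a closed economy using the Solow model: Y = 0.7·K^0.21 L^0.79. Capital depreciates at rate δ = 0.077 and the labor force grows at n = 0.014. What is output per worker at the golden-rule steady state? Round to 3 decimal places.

y_gold ≈ 0.795

n + δ = 0.014 + 0.077 = 0.091.
At the golden rule the marginal product of capital equals n+δ: 0.21·0.7·k^(0.21−1) = 0.091. Solving, k_gold = (0.21·0.7/0.091)^(1/0.79) ≈ 1.8350.
Output: y_gold = 0.7·k_gold^0.21 = 0.7·1.8350^0.21 ≈ 0.7952.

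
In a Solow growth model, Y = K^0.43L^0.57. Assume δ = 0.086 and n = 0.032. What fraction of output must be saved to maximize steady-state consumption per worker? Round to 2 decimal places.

s_gold = 0.43

The effective depreciation rate is n + δ = 0.032 + 0.086 = 0.118.
At the golden rule MPK = n+δ, and in any Cobb-Douglas steady state s = (n+δ)·k/y = MPK·k/y = capital's share 0.43.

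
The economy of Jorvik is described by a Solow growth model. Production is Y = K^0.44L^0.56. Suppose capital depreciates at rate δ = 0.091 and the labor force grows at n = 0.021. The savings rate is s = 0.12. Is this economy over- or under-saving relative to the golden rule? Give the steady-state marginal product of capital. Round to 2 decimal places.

under-saving; MPK ≈ 0.41

n + δ = 0.021 + 0.091 = 0.112.
Steady-state k*: s·k^0.44 = 0.112·k gives k* = (0.12/0.112)^(1/0.56) ≈ 1.1311.
MPK = 0.44·1.1311^(-0.56) ≈ 0.4107.
MPK > n+δ = 0.112, so the economy is dynamically efficient (under-saving).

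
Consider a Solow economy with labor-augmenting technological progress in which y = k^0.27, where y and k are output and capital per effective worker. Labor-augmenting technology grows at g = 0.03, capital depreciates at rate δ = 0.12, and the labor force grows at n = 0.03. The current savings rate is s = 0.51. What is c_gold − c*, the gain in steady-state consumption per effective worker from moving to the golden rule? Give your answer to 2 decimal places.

n + g + δ = 0.03 + 0.03 + 0.12 = 0.18.
Current steady state (s = 0.51): k* = (0.51/0.18)^(1/0.73) ≈ 4.1647, y* = 4.1647^0.27 ≈ 1.4699, c* = (1−0.51)·1.4699 ≈ 0.7203.
Setting f'(k) = n+g+δ gives 0.27·k^(0.27−1) = 0.18, hence k_gold = (0.27/0.18)^(1/0.73) ≈ 1.7427.
y_gold = 1.7427^0.27 ≈ 1.1618, c_gold = y_gold − 0.18·k_gold ≈ 0.8481.
Gain: Δc = 0.8481 − 0.7203 ≈ 0.1279.

Δc ≈ 0.13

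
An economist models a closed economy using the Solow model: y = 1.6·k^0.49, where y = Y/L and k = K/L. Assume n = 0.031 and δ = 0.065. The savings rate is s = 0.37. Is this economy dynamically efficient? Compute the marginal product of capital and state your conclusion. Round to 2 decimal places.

n + δ = 0.031 + 0.065 = 0.096.
Steady-state k*: s·A·k^0.49 = 0.096·k gives k* = (0.37·1.6/0.096)^(1/0.51) ≈ 35.4094.
MPK = 0.49·1.6·35.4094^(-0.51) ≈ 0.1271.
MPK > n+δ = 0.096, so the economy is dynamically efficient (under-saving).

dynamically efficient; MPK ≈ 0.13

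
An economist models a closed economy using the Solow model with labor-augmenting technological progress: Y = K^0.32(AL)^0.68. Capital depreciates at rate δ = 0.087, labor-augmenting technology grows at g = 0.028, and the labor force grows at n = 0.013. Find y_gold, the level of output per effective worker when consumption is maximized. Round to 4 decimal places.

y_gold ≈ 1.5391

The effective depreciation rate is n + g + δ = 0.013 + 0.028 + 0.087 = 0.128.
Setting f'(k) = n+g+δ gives 0.32·k^(0.32−1) = 0.128, hence k_gold = (0.32/0.128)^(1/0.68) ≈ 3.8477.
Output: y_gold = k_gold^0.32 = 3.8477^0.32 ≈ 1.5391.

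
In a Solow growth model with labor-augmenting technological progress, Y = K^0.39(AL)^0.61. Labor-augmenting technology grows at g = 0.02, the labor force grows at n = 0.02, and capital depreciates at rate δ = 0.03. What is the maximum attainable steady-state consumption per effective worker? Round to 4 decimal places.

The effective depreciation rate is n + g + δ = 0.02 + 0.02 + 0.03 = 0.07.
Setting f'(k) = n+g+δ gives 0.39·k^(0.39−1) = 0.07, hence k_gold = (0.39/0.07)^(1/0.61) ≈ 16.7069.
y_gold = 16.7069^0.39 ≈ 2.9987.
c_gold = y_gold − (n+g+δ)·k_gold = 2.9987 − 0.07·16.7069 ≈ 1.8292.

c_gold ≈ 1.8292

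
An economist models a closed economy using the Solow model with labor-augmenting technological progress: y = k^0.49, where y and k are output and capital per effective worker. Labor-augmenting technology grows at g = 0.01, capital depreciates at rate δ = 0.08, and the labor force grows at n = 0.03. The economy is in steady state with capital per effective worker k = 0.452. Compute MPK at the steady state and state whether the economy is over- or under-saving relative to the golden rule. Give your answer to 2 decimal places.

n + g + δ = 0.03 + 0.01 + 0.08 = 0.12.
MPK = 0.49·k^(0.49−1) = 0.49·0.452^(-0.51) ≈ 0.7346.
MPK > 0.12, so the economy is dynamically efficient (under-saving).

under-saving; MPK ≈ 0.73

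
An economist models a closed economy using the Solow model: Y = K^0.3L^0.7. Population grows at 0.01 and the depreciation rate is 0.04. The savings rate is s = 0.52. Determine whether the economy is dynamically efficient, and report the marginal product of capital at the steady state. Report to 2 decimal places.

dynamically inefficient; MPK ≈ 0.03

Capital per worker breaks even when investment replaces (n + δ)·k; here n + δ = 0.05.
Steady-state k*: s·k^0.3 = 0.05·k gives k* = (0.52/0.05)^(1/0.7) ≈ 28.3730.
MPK = 0.3·28.3730^(-0.7) ≈ 0.0288.
MPK < n+δ = 0.05, so the economy is dynamically inefficient (over-saving).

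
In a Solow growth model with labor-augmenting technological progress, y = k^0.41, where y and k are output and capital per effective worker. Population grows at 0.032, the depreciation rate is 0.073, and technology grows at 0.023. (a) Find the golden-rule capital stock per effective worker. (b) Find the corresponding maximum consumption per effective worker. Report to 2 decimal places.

Break-even investment rate: n + g + δ = 0.032 + 0.023 + 0.073 = 0.128.
At the golden rule the marginal product of capital equals n+g+δ: 0.41·k^(0.41−1) = 0.128. Solving, k_gold = (0.41/0.128)^(1/0.59) ≈ 7.1929.
y_gold = 7.1929^0.41 ≈ 2.2456; c_gold = y_gold − 0.128·k_gold ≈ 1.3249.

(a) k_gold ≈ 7.19; (b) c_gold ≈ 1.32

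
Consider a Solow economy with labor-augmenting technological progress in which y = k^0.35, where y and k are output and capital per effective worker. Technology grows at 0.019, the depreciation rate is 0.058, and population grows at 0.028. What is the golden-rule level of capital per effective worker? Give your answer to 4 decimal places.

Capital per effective worker breaks even when investment replaces (n + g + δ)·k; here n + g + δ = 0.105.
Golden rule sets MPK = n+g+δ: 0.35·k^(0.35−1) = 0.105, so k_gold = (0.35/0.105)^(1/0.65) ≈ 6.3742.

k_gold ≈ 6.3742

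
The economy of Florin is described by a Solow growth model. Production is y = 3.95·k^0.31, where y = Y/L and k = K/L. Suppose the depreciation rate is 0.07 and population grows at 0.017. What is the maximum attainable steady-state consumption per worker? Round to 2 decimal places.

c_gold ≈ 8.94

Capital per worker breaks even when investment replaces (n + δ)·k; here n + δ = 0.087.
Setting f'(k) = n+δ gives 0.31·3.95·k^(0.31−1) = 0.087, hence k_gold = (0.31·3.95/0.087)^(1/0.69) ≈ 46.1748.
y_gold = 3.95·46.1748^0.31 ≈ 12.9587.
c_gold = y_gold − (n+δ)·k_gold = 12.9587 − 0.087·46.1748 ≈ 8.9415.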